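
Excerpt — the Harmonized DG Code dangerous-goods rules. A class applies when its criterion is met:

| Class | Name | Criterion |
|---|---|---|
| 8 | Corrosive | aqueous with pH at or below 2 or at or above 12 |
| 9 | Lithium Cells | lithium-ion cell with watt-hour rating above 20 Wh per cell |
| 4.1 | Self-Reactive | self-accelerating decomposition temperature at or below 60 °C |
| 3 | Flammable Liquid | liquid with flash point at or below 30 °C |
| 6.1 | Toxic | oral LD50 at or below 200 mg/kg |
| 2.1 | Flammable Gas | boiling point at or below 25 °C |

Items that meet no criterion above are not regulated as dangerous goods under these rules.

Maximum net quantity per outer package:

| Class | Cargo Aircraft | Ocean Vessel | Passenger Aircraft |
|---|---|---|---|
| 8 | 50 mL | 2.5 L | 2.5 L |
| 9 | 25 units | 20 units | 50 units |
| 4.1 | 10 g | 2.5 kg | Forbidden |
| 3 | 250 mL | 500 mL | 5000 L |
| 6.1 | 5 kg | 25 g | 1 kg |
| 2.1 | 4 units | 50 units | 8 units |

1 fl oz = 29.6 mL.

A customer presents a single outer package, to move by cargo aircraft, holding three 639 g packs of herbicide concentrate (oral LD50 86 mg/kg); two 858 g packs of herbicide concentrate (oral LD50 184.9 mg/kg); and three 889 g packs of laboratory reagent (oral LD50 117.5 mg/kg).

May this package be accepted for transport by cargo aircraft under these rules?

No

With oral LD50 86 mg/kg (≤ 200 mg/kg), the herbicide concentrate falls in Class 6.1.
With oral LD50 184.9 mg/kg (≤ 200 mg/kg), the herbicide concentrate falls in Class 6.1.
With oral LD50 117.5 mg/kg (≤ 200 mg/kg), the laboratory reagent falls in Class 6.1.
Class 6.1 net quantity: (three 639 g packs = 1.917 kg) + (two 858 g packs = 1.716 kg) + (three 889 g packs = 2.667 kg) = 6.3 kg.
6.3 kg > 5 kg (cargo aircraft limit, Class 6.1) — over the limit.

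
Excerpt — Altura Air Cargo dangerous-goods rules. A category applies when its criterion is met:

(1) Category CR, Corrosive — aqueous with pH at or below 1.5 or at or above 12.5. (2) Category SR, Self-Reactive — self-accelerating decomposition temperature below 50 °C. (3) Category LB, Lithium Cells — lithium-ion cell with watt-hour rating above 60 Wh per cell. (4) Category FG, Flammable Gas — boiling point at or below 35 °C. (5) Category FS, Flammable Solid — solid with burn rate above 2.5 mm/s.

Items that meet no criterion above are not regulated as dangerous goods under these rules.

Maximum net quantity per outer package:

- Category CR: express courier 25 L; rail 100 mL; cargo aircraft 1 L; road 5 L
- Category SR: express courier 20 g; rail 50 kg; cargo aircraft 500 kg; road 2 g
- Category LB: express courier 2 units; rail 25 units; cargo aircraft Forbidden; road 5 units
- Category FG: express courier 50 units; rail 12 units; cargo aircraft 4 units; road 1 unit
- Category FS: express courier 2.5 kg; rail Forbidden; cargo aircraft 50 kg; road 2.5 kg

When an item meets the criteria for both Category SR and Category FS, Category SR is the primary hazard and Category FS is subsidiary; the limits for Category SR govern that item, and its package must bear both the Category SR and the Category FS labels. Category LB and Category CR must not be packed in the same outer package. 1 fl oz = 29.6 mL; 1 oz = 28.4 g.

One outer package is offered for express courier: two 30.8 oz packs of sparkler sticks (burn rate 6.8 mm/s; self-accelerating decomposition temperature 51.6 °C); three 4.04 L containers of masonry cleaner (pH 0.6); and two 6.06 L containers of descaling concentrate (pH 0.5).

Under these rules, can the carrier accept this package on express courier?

Yes

Sparkler sticks: burn rate 6.8 mm/s > 2.5 mm/s → Category FS (Flammable Solid).
With pH 0.6 (≤ 1.5), the masonry cleaner falls in Category CR.
Descaling concentrate: pH 0.5 ≤ 1.5 → Category CR (Corrosive).
Category FS quantity: two 30.8 oz packs = 1749.44 g.
That is within the Category FS express courier limit of 2.5 kg.
Category CR net quantity: (three 4.04 L containers = 12.12 L) + (two 6.06 L containers = 12.12 L) = 24.24 L.
24.24 L ≤ 25 L (express courier limit, Category CR) — within limit.
The segregation rule (Category LB with Category CR) does not apply to Category FS with Category CR.
Every hazard category is within its express courier limit and no segregation rule is violated.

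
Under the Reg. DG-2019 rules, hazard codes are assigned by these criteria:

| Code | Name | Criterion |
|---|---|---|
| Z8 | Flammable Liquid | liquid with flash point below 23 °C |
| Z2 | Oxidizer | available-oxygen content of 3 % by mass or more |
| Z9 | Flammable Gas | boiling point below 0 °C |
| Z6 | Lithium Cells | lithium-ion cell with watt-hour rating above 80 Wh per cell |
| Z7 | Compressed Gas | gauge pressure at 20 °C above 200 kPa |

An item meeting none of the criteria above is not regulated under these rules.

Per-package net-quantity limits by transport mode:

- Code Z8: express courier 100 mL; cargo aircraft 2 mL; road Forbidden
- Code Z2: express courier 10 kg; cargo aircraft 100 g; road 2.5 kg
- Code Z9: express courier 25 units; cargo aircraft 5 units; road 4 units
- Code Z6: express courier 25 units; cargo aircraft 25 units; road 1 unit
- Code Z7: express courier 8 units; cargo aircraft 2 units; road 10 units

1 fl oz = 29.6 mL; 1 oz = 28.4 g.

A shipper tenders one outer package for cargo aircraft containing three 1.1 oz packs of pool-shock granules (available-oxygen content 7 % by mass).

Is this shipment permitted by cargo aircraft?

Yes

Available-oxygen content 7 % by mass meets the Code Z2 criterion (Oxidizer), so the pool-shock granules are Code Z2.
Code Z2 quantity: three 1.1 oz packs = 93.72 g.
That is within the Code Z2 cargo aircraft limit of 100 g.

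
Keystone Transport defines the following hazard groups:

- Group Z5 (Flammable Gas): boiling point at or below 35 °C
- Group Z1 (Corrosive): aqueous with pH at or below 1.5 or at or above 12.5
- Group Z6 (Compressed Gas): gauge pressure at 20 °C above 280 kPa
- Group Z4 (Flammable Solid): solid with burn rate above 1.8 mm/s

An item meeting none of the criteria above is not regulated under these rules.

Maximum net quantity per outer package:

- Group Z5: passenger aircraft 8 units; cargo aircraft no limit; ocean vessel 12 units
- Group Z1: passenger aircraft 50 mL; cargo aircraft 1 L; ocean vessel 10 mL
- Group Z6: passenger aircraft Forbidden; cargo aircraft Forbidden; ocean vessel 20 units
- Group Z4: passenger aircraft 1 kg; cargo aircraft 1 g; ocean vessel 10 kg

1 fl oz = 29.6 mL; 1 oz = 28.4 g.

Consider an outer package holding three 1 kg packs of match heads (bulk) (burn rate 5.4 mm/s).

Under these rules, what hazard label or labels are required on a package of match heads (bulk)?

The match heads (bulk) have burn rate 5.4 mm/s, which is > 1.8 mm/s, so they are Group Z4 (Flammable Solid).
Only the Group Z4 label is required.

Group Z4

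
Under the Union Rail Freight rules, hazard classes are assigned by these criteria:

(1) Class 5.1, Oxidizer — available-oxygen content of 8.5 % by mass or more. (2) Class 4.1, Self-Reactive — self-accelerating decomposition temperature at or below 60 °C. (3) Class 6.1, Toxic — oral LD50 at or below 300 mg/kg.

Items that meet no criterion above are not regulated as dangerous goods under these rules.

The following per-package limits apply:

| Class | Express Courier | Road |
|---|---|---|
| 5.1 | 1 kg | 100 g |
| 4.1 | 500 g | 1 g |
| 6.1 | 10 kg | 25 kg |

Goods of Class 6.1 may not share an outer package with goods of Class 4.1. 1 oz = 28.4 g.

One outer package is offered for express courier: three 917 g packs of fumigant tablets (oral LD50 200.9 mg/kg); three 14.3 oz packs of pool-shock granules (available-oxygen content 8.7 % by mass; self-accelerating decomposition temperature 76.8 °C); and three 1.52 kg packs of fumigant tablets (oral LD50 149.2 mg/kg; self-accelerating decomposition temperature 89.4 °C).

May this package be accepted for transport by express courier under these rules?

Fumigant tablets: oral LD50 200.9 mg/kg ≤ 300 mg/kg → Class 6.1 (Toxic).
Available-oxygen content 8.7 % by mass meets the Class 5.1 criterion (Oxidizer), so the pool-shock granules are Class 5.1.
With oral LD50 149.2 mg/kg (≤ 300 mg/kg), the fumigant tablets fall in Class 6.1.
Class 6.1 net quantity: (three 917 g packs = 2.751 kg) + (three 1.52 kg packs = 4.56 kg) = 7.311 kg.
7.311 kg ≤ 10 kg (express courier limit, Class 6.1) — within limit.
Class 5.1 quantity: three 14.3 oz packs = 1218.36 g.
1218.36 g > 1 kg (express courier limit, Class 5.1) — over the limit.
The segregation rule (Class 6.1 with Class 4.1) does not apply to Class 6.1 with Class 5.1.

No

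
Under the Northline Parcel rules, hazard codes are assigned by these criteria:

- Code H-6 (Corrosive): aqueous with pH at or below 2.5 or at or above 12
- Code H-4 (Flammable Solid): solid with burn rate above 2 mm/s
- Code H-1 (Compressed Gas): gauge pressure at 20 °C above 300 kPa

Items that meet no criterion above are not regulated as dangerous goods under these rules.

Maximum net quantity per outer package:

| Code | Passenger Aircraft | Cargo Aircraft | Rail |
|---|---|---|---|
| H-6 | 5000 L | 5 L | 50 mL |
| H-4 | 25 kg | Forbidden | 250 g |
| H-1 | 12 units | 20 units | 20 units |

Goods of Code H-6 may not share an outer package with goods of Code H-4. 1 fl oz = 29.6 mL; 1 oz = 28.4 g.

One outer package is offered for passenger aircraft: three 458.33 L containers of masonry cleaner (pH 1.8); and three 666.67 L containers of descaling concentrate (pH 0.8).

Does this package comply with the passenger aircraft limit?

The masonry cleaner has pH 1.8, which is ≤ 2.5, so it is Code H-6 (Corrosive).
With pH 0.8 (≤ 2.5), the descaling concentrate falls in Code H-6.
Total Code H-6: (three 458.33 L containers = 1374.99 L) + (three 666.67 L containers = 2000.01 L) = 3375 L.
3375 L is within the passenger aircraft limit of 5000 L for Code H-6.

Yes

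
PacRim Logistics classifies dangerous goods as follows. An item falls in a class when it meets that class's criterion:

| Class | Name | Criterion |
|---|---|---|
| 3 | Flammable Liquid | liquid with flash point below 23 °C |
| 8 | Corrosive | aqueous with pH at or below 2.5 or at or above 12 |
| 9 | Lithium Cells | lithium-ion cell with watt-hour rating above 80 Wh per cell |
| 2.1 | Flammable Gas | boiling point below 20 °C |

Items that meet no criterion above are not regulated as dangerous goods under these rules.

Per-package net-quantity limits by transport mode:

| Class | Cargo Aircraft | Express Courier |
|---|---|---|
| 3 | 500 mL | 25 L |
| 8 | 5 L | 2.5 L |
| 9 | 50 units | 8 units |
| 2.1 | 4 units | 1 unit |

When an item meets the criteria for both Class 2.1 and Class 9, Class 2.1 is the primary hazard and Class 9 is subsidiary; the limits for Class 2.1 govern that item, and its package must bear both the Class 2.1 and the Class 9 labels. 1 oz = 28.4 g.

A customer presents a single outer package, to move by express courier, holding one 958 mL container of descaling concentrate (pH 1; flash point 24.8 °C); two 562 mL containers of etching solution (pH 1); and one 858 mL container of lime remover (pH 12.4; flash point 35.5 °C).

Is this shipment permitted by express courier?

Descaling concentrate: pH 1 ≤ 2.5 → Class 8 (Corrosive).
With pH 1 (≤ 2.5), the etching solution falls in Class 8.
With pH 12.4 (≥ 12), the lime remover falls in Class 8.
Class 8 net quantity: 958 mL + (two 562 mL containers = 1.124 L) + 858 mL = 2.94 L.
2.94 L exceeds the express courier limit of 2.5 L for Class 8.

No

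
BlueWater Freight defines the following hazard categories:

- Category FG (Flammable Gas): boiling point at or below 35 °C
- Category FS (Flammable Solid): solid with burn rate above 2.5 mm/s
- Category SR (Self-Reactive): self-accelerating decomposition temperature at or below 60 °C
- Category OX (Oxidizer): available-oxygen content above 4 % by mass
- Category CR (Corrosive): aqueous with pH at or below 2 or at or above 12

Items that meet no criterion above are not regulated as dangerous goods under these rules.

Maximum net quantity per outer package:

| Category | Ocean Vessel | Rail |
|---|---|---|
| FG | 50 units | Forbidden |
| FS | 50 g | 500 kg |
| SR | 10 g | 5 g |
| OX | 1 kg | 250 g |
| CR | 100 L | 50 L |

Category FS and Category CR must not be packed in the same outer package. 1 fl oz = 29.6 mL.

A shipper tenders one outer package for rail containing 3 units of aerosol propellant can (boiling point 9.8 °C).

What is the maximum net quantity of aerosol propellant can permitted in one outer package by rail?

With boiling point 9.8 °C (≤ 35 °C), the aerosol propellant can falls in Category FG.
The rail limit for Category FG is Forbidden.

Forbidden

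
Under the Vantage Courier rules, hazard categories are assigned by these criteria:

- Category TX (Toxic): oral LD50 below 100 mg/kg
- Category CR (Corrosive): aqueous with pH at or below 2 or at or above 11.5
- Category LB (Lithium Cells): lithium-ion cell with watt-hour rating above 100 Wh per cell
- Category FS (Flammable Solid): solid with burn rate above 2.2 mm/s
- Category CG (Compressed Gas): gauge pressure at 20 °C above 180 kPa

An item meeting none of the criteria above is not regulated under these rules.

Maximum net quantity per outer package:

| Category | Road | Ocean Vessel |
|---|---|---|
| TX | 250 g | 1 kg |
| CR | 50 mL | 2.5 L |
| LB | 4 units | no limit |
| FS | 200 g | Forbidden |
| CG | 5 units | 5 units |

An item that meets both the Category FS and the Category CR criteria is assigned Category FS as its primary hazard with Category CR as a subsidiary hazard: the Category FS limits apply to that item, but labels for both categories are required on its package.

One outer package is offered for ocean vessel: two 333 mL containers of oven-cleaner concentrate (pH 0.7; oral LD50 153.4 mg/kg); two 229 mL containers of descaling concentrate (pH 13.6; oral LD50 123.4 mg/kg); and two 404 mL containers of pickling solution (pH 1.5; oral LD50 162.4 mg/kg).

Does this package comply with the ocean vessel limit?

Yes

Oven-cleaner concentrate: pH 0.7 ≤ 2 → Category CR (Corrosive).
pH 13.6 meets the Category CR criterion (Corrosive), so the descaling concentrate is Category CR.
Pickling solution: pH 1.5 ≤ 2 → Category CR (Corrosive).
Total Category CR: (two 333 mL containers = 666 mL) + (two 229 mL containers = 458 mL) + (two 404 mL containers = 808 mL) = 1.932 L.
1.932 L is within the ocean vessel limit of 2.5 L for Category CR.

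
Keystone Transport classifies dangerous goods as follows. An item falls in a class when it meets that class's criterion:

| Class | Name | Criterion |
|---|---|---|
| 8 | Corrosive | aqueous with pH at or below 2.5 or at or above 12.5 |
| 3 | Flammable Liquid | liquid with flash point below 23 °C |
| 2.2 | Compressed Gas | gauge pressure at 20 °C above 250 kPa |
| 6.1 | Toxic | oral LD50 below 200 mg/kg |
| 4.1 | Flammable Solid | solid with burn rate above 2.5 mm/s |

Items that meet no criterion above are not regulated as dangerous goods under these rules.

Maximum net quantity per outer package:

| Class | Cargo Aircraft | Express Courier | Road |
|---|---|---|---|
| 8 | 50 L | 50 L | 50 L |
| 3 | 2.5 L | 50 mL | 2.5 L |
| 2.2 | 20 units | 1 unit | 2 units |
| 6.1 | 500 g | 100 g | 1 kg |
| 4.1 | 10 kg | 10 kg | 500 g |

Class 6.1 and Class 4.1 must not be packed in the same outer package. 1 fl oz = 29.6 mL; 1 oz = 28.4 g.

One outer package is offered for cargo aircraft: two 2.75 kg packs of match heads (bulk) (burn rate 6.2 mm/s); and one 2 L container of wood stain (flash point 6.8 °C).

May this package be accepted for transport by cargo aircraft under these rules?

Burn rate 6.2 mm/s meets the Class 4.1 criterion (Flammable Solid), so the match heads (bulk) are Class 4.1.
With flash point 6.8 °C (< 23 °C), the wood stain falls in Class 3.
Class 3 quantity: 2 L.
That is within the Class 3 cargo aircraft limit of 2.5 L.
Class 4.1 quantity: two 2.75 kg packs = 5.5 kg.
That is within the Class 4.1 cargo aircraft limit of 10 kg.
The segregation rule (Class 6.1 with Class 4.1) does not apply to Class 3 with Class 4.1.
Every hazard class is within its cargo aircraft limit and no segregation rule is violated.

Yes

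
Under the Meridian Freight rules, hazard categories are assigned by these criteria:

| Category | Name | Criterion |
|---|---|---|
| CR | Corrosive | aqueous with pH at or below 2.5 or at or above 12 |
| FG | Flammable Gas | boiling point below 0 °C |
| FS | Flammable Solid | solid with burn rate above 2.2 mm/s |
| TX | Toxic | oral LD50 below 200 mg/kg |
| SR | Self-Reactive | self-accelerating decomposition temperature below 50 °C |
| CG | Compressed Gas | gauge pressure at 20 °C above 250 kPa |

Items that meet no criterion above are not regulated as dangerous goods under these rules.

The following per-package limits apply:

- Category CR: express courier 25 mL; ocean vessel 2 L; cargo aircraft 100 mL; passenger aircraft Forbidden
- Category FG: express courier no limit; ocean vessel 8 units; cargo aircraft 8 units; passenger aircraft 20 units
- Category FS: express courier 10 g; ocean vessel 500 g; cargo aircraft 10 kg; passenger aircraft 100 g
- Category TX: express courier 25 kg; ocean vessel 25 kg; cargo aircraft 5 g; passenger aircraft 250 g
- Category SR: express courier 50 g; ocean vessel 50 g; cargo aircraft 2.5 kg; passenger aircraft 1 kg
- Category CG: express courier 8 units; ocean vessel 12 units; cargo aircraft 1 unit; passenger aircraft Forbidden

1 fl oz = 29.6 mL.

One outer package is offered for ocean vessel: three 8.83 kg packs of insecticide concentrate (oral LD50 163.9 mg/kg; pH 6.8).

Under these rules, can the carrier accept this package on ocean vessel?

No

The insecticide concentrate has oral LD50 163.9 mg/kg, which is < 200 mg/kg, so it is Category TX (Toxic).
Category TX quantity: three 8.83 kg packs = 26.49 kg.
That exceeds the Category TX ocean vessel limit of 25 kg.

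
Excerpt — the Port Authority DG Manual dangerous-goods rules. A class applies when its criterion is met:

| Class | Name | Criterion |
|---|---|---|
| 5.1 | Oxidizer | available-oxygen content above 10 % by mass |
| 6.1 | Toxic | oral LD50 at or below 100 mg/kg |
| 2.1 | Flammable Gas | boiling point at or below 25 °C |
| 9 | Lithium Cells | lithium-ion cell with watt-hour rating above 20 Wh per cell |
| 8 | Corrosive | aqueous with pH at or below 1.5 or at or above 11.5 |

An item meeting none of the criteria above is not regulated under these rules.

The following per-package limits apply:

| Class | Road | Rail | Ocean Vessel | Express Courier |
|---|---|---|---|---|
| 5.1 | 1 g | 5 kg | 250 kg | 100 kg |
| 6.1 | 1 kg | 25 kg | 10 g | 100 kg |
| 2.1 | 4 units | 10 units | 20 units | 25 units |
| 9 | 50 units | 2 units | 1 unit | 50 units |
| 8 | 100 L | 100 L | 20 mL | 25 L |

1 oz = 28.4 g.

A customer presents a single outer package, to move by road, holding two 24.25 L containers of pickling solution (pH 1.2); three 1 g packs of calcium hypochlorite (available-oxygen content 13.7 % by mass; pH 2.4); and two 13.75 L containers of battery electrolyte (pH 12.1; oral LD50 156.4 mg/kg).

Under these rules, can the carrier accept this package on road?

With pH 1.2 (≤ 1.5), the pickling solution falls in Class 8.
The calcium hypochlorite has available-oxygen content 13.7 % by mass, which is > 10 % by mass, so it is Class 5.1 (Oxidizer).
With pH 12.1 (≥ 11.5), the battery electrolyte falls in Class 8.
Class 5.1 quantity: three 1 g packs = 3 g.
3 g > 1 g (road limit, Class 5.1) — over the limit.
Class 8 net quantity: (two 24.25 L containers = 48.5 L) + (two 13.75 L containers = 27.5 L) = 76 L.
76 L ≤ 100 L (road limit, Class 8) — within limit.

No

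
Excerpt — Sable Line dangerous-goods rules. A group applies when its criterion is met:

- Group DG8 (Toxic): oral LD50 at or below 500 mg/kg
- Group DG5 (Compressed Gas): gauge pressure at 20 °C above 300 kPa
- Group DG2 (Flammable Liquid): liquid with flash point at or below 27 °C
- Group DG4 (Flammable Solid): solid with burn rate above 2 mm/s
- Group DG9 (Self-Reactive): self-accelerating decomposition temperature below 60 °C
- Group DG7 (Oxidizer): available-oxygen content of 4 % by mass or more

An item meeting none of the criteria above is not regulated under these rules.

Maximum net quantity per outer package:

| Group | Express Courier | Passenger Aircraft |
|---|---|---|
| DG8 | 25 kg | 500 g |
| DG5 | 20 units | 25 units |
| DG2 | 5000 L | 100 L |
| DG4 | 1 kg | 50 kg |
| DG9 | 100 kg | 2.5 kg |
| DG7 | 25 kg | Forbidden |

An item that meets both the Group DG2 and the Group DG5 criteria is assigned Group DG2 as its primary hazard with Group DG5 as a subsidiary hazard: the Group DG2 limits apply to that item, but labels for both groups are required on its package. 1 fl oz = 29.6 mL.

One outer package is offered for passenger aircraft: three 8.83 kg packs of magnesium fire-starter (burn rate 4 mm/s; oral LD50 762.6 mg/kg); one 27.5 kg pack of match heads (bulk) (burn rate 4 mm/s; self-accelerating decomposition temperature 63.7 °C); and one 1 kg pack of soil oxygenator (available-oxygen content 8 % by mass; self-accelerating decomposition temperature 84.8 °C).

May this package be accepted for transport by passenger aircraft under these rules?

The magnesium fire-starter has burn rate 4 mm/s, which is > 2 mm/s, so it is Group DG4 (Flammable Solid).
The match heads (bulk) have burn rate 4 mm/s, which is > 2 mm/s, so they are Group DG4 (Flammable Solid).
Available-oxygen content 8 % by mass meets the Group DG7 criterion (Oxidizer), so the soil oxygenator is Group DG7.
Total Group DG4: (three 8.83 kg packs = 26.49 kg) + 27.5 kg = 53.99 kg.
53.99 kg exceeds the passenger aircraft limit of 50 kg for Group DG4.
Group DG7 quantity: 1 kg.
Group DG7 is Forbidden by passenger aircraft.

No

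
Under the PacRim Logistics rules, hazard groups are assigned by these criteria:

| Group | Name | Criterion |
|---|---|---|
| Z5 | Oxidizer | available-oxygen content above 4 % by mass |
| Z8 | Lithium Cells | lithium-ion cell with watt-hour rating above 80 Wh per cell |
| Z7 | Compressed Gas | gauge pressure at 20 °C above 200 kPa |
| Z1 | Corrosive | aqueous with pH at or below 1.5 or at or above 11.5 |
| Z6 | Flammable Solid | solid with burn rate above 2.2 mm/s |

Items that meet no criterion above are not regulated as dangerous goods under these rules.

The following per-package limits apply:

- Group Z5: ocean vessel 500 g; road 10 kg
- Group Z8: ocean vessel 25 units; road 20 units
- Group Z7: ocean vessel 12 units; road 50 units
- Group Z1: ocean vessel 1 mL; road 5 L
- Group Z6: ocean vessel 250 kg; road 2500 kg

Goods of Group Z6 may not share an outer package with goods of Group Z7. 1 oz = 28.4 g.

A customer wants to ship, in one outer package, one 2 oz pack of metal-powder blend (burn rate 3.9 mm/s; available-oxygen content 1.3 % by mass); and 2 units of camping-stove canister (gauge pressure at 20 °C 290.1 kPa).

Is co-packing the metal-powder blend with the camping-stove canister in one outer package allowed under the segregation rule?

No

The metal-powder blend has burn rate 3.9 mm/s, which is > 2.2 mm/s, so it is Group Z6 (Flammable Solid).
With gauge pressure at 20 °C 290.1 kPa (> 200 kPa), the camping-stove canister falls in Group Z7.
Group Z6 and Group Z7 may not share an outer package.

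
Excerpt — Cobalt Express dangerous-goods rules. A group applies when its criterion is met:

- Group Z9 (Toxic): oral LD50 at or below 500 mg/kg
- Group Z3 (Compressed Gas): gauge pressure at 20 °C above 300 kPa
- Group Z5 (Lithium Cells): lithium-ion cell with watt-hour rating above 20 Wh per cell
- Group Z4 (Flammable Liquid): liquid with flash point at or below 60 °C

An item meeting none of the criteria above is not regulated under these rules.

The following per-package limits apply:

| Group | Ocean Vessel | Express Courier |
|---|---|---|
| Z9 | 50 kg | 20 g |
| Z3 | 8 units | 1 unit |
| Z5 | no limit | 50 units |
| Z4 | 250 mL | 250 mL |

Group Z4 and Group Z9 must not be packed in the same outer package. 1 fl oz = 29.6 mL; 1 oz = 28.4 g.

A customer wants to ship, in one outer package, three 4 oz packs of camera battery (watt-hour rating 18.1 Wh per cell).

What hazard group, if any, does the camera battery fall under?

Not regulated

watt-hour rating 18.1 Wh per cell is not above 20 Wh per cell, so Group Z5 does not apply.
No criterion is met, so the item is not regulated.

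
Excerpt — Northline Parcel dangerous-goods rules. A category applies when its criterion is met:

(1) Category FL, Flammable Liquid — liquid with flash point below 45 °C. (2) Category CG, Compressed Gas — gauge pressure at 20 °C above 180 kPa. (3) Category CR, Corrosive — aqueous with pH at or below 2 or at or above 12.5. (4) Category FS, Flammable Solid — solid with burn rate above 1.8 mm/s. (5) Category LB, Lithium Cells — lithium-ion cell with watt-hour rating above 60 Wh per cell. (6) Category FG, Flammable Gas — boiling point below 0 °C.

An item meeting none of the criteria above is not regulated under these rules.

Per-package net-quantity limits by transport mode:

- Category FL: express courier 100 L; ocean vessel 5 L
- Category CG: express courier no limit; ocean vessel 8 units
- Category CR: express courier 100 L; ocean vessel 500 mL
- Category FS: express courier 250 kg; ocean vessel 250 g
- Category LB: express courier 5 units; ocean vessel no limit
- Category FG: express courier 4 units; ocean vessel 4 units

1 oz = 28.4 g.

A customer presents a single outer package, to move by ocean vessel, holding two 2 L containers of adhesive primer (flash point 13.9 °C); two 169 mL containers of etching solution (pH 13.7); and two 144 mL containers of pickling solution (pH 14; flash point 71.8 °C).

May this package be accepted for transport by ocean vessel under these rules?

No

Adhesive primer: flash point 13.9 °C < 45 °C → Category FL (Flammable Liquid).
Etching solution: pH 13.7 ≥ 12.5 → Category CR (Corrosive).
The pickling solution has pH 14, which is ≥ 12.5, so it is Category CR (Corrosive).
Total Category CR: (two 169 mL containers = 338 mL) + (two 144 mL containers = 288 mL) = 626 mL.
626 mL exceeds the ocean vessel limit of 500 mL for Category CR.
Category FL quantity: two 2 L containers = 4 L.
4 L is within the ocean vessel limit of 5 L for Category FL.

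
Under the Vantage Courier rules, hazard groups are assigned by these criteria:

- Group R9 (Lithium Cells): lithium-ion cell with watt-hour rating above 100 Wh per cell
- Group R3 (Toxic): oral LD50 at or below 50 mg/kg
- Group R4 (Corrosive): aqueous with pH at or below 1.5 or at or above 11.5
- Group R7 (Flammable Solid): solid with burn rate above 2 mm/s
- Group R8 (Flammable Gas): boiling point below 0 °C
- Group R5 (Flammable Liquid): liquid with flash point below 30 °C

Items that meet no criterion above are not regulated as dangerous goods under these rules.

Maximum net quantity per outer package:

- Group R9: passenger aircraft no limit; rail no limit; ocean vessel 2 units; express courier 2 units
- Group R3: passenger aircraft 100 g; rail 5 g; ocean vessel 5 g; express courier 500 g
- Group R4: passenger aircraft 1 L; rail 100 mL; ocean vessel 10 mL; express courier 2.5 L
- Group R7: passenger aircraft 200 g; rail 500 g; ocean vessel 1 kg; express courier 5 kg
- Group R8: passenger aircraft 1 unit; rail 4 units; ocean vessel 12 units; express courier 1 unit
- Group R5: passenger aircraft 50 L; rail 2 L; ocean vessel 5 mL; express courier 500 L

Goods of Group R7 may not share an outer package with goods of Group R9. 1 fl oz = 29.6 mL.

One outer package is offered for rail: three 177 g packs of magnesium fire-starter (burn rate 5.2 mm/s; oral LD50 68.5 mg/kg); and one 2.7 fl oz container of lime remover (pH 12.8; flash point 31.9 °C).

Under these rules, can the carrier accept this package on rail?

Burn rate 5.2 mm/s meets the Group R7 criterion (Flammable Solid), so the magnesium fire-starter is Group R7.
The lime remover has pH 12.8, which is ≥ 11.5, so it is Group R4 (Corrosive).
Group R7 quantity: three 177 g packs = 531 g.
531 g > 500 g (rail limit, Group R7) — over the limit.
Group R4 quantity: one 2.7 fl oz container = 79.92 mL.
That is within the Group R4 rail limit of 100 mL.
The segregation rule (Group R7 with Group R9) does not apply to Group R7 with Group R4.

No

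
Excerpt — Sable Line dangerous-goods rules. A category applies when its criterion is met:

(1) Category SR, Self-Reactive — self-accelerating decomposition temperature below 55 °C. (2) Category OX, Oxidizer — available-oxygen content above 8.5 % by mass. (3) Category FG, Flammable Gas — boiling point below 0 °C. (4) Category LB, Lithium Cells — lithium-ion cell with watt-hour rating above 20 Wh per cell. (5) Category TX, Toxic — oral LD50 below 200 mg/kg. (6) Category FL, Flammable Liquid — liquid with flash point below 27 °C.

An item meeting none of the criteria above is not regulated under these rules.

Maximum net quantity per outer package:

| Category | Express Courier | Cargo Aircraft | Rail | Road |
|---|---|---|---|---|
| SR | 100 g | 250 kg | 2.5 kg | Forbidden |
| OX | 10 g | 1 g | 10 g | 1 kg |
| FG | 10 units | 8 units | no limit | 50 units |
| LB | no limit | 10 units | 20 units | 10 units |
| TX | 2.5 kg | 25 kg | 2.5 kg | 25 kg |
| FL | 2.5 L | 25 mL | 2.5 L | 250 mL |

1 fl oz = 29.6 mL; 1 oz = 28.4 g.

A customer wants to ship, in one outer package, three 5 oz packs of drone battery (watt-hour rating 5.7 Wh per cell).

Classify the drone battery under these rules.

Not regulated

watt-hour rating 5.7 Wh per cell is not above 20 Wh per cell, so Category LB does not apply.
No criterion is met, so the item is not regulated.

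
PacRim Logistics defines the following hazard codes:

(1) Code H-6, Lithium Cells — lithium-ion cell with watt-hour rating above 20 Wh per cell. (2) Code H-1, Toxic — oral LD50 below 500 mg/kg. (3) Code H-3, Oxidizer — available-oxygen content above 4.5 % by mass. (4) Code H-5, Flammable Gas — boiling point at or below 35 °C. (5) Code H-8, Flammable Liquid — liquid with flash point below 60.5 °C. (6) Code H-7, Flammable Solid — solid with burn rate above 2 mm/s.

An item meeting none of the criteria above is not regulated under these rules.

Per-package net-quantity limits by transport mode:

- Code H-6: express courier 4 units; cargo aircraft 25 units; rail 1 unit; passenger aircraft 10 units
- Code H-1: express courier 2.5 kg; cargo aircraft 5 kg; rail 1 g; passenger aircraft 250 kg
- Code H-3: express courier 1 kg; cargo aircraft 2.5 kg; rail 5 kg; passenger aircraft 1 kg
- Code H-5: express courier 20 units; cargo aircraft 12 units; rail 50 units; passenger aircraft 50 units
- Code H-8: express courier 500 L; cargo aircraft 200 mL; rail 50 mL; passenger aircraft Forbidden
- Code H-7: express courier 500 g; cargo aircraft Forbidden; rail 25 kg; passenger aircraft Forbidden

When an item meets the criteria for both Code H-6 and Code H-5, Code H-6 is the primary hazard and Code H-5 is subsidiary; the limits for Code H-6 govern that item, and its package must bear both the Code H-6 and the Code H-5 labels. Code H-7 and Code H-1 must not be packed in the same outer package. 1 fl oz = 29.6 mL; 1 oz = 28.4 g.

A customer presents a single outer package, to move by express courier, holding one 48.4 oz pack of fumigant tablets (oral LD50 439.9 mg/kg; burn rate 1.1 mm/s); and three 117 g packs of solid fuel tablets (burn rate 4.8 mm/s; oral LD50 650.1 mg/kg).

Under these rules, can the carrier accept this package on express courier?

Fumigant tablets: oral LD50 439.9 mg/kg < 500 mg/kg → Code H-1 (Toxic).
Solid fuel tablets: burn rate 4.8 mm/s > 2 mm/s → Code H-7 (Flammable Solid).
Code H-7 quantity: three 117 g packs = 351 g.
351 g is within the express courier limit of 500 g for Code H-7.
Code H-1 quantity: one 48.4 oz pack = 1374.56 g.
1374.56 g ≤ 2.5 kg (express courier limit, Code H-1) — within limit.
Code H-7 and Code H-1 may not share an outer package.

No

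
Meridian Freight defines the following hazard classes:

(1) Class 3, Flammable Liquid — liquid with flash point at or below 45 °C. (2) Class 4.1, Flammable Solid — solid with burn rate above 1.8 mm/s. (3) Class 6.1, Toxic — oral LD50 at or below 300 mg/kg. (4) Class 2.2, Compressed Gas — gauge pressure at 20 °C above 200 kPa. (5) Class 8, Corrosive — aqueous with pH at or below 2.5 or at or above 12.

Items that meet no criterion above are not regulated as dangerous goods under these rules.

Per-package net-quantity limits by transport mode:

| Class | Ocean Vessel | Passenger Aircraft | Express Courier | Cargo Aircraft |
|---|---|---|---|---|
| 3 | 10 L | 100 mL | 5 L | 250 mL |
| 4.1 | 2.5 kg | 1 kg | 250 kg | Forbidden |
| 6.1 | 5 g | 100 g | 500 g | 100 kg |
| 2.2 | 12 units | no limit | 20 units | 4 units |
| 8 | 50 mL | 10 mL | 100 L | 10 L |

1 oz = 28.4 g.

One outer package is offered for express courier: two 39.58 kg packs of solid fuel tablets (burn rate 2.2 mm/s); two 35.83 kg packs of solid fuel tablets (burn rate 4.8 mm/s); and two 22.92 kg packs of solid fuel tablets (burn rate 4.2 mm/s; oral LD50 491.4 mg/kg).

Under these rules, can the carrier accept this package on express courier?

Yes

Burn rate 2.2 mm/s meets the Class 4.1 criterion (Flammable Solid), so the solid fuel tablets are Class 4.1.
With burn rate 4.8 mm/s (> 1.8 mm/s), the solid fuel tablets fall in Class 4.1.
Solid fuel tablets: burn rate 4.2 mm/s > 1.8 mm/s → Class 4.1 (Flammable Solid).
Class 4.1 net quantity: (two 39.58 kg packs = 79.16 kg) + (two 35.83 kg packs = 71.66 kg) + (two 22.92 kg packs = 45.84 kg) = 196.66 kg.
196.66 kg is within the express courier limit of 250 kg for Class 4.1.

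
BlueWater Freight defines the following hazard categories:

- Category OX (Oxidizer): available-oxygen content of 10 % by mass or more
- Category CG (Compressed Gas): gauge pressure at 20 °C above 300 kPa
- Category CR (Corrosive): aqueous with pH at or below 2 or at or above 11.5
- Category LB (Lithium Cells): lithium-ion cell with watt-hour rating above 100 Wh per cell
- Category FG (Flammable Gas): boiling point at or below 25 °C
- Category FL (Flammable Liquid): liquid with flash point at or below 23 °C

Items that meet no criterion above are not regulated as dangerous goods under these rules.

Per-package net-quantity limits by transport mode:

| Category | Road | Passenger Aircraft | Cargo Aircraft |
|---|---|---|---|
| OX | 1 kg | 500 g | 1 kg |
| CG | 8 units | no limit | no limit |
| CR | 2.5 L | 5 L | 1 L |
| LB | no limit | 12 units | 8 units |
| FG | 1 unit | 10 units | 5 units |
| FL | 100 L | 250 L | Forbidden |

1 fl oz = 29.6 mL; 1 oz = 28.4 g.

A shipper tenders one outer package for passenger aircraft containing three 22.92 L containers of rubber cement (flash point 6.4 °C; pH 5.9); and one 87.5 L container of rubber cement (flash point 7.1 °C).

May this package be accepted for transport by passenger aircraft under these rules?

Yes

The rubber cement has flash point 6.4 °C, which is ≤ 23 °C, so it is Category FL (Flammable Liquid).
The rubber cement has flash point 7.1 °C, which is ≤ 23 °C, so it is Category FL (Flammable Liquid).
Category FL net quantity: (three 22.92 L containers = 68.76 L) + 87.5 L = 156.26 L.
That is within the Category FL passenger aircraft limit of 250 L.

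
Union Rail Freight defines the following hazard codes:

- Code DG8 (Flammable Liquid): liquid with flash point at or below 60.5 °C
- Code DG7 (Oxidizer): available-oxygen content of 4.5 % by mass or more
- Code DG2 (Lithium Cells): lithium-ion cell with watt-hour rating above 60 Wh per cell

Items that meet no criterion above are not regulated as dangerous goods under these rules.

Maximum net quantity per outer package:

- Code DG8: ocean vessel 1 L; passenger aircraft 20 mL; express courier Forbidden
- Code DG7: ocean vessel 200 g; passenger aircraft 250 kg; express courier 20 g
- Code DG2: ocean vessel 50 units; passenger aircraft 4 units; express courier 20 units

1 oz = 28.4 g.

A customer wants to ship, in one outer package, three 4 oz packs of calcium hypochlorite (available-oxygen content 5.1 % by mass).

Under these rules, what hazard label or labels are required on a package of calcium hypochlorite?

Code DG7

The calcium hypochlorite has available-oxygen content 5.1 % by mass, which is ≥ 4.5 % by mass, so it is Code DG7 (Oxidizer).
Only the Code DG7 label is required.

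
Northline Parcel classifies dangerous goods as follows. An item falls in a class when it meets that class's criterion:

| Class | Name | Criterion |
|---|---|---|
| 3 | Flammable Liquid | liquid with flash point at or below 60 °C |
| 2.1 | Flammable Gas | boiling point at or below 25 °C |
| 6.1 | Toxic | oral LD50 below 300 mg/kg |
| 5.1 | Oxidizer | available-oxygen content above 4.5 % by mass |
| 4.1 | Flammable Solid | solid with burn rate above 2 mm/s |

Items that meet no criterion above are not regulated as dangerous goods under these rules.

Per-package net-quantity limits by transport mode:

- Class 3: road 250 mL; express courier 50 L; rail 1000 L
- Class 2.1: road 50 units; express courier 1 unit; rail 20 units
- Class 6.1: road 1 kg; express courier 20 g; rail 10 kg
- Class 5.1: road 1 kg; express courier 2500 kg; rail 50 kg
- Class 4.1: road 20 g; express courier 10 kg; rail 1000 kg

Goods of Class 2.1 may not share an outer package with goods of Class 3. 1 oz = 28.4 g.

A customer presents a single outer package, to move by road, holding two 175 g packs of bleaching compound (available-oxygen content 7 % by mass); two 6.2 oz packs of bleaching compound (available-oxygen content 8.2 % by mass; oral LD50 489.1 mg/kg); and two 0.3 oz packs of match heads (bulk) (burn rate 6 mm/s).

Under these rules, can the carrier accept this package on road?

Yes

Bleaching compound: available-oxygen content 7 % by mass > 4.5 % by mass → Class 5.1 (Oxidizer).
With available-oxygen content 8.2 % by mass (> 4.5 % by mass), the bleaching compound falls in Class 5.1.
Match heads (bulk): burn rate 6 mm/s > 2 mm/s → Class 4.1 (Flammable Solid).
Class 4.1 quantity: two 0.3 oz packs = 17.04 g.
17.04 g ≤ 20 g (road limit, Class 4.1) — within limit.
Total Class 5.1: (two 175 g packs = 350 g) + (two 6.2 oz packs = 352.16 g) = 702.16 g.
702.16 g ≤ 1 kg (road limit, Class 5.1) — within limit.
The segregation rule (Class 2.1 with Class 3) does not apply to Class 4.1 with Class 5.1.
Every hazard class is within its road limit and no segregation rule is violated.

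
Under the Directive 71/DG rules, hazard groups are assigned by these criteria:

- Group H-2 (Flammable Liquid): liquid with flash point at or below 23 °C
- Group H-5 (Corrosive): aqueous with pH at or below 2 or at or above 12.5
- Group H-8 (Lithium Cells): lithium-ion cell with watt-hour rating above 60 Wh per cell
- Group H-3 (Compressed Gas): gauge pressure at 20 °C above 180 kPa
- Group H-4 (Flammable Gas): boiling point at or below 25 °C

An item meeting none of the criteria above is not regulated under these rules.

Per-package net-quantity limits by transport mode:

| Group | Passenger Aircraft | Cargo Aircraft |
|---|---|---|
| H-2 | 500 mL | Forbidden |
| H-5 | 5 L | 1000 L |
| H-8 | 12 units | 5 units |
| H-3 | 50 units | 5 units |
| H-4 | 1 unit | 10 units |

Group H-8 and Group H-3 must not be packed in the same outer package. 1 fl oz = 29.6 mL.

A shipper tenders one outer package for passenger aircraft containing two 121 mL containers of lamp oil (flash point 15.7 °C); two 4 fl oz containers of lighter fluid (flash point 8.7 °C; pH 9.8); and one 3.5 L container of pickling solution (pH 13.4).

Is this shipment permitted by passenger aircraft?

Lamp oil: flash point 15.7 °C ≤ 23 °C → Group H-2 (Flammable Liquid).
The lighter fluid has flash point 8.7 °C, which is ≤ 23 °C, so it is Group H-2 (Flammable Liquid).
pH 13.4 meets the Group H-5 criterion (Corrosive), so the pickling solution is Group H-5.
Group H-2 net quantity: (two 121 mL containers = 242 mL) + (two 4 fl oz containers = 236.8 mL) = 478.8 mL.
That is within the Group H-2 passenger aircraft limit of 500 mL.
Group H-5 quantity: 3.5 L.
3.5 L ≤ 5 L (passenger aircraft limit, Group H-5) — within limit.
The segregation rule (Group H-8 with Group H-3) does not apply to Group H-2 with Group H-5.
Every hazard group is within its passenger aircraft limit and no segregation rule is violated.

Yes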